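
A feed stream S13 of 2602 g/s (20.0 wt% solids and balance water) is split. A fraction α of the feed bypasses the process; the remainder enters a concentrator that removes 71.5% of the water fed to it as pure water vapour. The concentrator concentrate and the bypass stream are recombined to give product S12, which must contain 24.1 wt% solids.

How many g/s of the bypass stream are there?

All 2602×0.200 = 520.4 g/s of solids reaches S12, so S12 = 520.4/0.241 = 2159.3 g/s and vapour = 442.66 g/s.
The evaporator receives (1−α)·2602 of feed at 0.800 water and removes 0.715 of that water:
0.715×0.800×(1−α)×2602 = 442.66
(1−α) = 442.66/1488.3 = 0.2974;  α = 0.7026.
Bypass flow = 0.7026×2602 = 1828.1 g/s.

1828 g/s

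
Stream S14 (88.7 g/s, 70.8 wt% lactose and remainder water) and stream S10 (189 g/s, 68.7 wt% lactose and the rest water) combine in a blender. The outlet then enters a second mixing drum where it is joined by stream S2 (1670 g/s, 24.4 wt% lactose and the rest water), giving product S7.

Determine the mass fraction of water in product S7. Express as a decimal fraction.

Overall, product flow = 1947.7 g/s.
water in = 88.7×0.292 + 189×0.313 + 1670×0.756 = 1347.6 g/s.
water fraction in S7 = 0.6919.

0.6919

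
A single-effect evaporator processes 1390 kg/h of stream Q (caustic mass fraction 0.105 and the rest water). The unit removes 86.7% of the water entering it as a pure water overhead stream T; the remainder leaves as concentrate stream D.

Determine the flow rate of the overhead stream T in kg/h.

1079 kg/h

water entering = 1390×0.895 = 1244 kg/h; overhead removed = 0.867×1244 = 1078.6 kg/h.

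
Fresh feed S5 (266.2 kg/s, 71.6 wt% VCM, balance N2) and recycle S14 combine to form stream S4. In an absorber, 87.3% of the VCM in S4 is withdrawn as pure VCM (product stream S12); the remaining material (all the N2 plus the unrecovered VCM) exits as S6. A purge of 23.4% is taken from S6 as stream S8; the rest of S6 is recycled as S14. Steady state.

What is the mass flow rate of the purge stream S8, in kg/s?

81.88 kg/s

N2 enters only via S5 and leaves only via the purge: 266.2×0.284 = 0.234×(N2 in S6), and the absorber passes all N2, so N2 in S4 = N2 in S6 = 323.08 kg/s.
VCM in S4: m_A = 266.2×0.716 + (1−0.234)·(1−0.873)·m_A, so m_A = 190.6/0.9027 = 211.14 kg/s.
S6 = (1−0.873)×211.14 + 323.08 = 349.9 kg/s.
Purge S8 = 0.234×349.9 = 81.875 kg/s.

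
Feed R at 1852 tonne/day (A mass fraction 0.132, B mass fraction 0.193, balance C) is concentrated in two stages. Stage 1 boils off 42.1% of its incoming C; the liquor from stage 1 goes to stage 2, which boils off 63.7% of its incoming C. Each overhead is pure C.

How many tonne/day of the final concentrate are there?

864.6 tonne/day

C in feed = 1852×0.675 = 1250.1 tonne/day.
After stage 1: C left = (1−0.421)×1250.1 = 723.81; stream total = 1325.7 tonne/day.
After stage 2: C left = (1−0.637)×723.81 = 262.74; final concentrate = 864.64 tonne/day.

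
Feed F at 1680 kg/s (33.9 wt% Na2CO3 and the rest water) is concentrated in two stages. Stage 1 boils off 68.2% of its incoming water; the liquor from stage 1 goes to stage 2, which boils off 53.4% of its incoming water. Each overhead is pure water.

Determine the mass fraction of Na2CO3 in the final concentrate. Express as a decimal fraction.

0.776

water in feed = 1680×0.661 = 1110.5 kg/s.
After stage 1: water left = (1−0.682)×1110.5 = 353.13; stream total = 922.65 kg/s.
After stage 2: water left = (1−0.534)×353.13 = 164.56; final concentrate = 734.08 kg/s.
Na2CO3 fraction = 569.52/734.08 = 0.776.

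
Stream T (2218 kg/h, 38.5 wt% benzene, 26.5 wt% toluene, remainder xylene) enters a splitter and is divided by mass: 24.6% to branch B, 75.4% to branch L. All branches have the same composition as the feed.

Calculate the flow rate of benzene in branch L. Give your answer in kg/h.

643.9 kg/h

Branch L total = 0.754×2218 = 1672.4 kg/h.
benzene in L = 0.385×1672.4 = 643.86 kg/h.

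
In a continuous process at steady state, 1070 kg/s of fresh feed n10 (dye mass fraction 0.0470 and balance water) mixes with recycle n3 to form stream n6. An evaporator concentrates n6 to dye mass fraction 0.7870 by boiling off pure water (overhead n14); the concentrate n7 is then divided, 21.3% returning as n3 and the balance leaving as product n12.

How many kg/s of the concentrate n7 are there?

81.2 kg/s

Overall dye balance (none leaves overhead): dye in fresh feed = dye in product, i.e. 1070×0.047 = (1−0.213)·n7·0.787.
n7 = 50.29/(0.787×0.787) = 81.196 kg/s.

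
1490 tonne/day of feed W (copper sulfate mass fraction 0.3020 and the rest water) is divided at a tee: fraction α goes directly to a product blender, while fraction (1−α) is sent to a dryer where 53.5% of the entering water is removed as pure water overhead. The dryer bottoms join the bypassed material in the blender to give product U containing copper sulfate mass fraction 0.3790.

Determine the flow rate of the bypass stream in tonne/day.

All 1490×0.302 = 449.98 tonne/day of copper sulfate reaches U, so U = 449.98/0.379 = 1187.3 tonne/day and vapour = 302.72 tonne/day.
The evaporator receives (1−α)·1490 of feed at 0.698 water and removes 0.535 of that water:
0.535×0.698×(1−α)×1490 = 302.72
(1−α) = 302.72/556.41 = 0.5441;  α = 0.4559.
Bypass flow = 0.4559×1490 = 679.36 tonne/day.

679.4 tonne/day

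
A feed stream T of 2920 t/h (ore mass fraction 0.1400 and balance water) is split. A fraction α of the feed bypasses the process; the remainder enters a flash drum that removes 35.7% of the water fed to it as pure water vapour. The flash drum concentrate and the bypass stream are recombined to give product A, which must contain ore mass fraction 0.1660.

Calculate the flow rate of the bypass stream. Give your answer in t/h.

All 2920×0.140 = 408.8 t/h of ore reaches A, so A = 408.8/0.166 = 2462.7 t/h and vapour = 457.35 t/h.
The evaporator receives (1−α)·2920 of feed at 0.860 water and removes 0.357 of that water:
0.357×0.860×(1−α)×2920 = 457.35
(1−α) = 457.35/896.5 = 0.5102;  α = 0.4898.
Bypass flow = 0.4898×2920 = 1430.4 t/h.

1430 t/h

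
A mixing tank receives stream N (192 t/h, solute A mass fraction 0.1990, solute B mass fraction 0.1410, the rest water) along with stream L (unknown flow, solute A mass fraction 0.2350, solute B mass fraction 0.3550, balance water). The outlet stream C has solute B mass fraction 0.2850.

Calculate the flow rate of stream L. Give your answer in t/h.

Let L be the unknown flow. Total out = 192 + L.
solute B balance: 27.072 + 0.355·L = 0.285·(192 + L)
(0.355 − 0.285)·L = 0.285×192 − 27.072 = 27.648
L = 27.648 / 0.070 = 394.97 t/h

395 t/h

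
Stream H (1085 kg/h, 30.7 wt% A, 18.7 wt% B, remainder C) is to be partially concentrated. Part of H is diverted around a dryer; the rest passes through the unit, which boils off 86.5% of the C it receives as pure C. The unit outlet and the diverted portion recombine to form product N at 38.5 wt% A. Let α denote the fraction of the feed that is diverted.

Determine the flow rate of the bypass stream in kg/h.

582.8 kg/h

All 1085×0.307 = 333.09 kg/h of A reaches N, so N = 333.09/0.385 = 865.18 kg/h and vapour = 219.82 kg/h.
The evaporator receives (1−α)·1085 of feed at 0.506 C and removes 0.865 of that C:
0.865×0.506×(1−α)×1085 = 219.82
(1−α) = 219.82/474.89 = 0.4629;  α = 0.5371.
Bypass flow = 0.5371×1085 = 582.78 kg/h.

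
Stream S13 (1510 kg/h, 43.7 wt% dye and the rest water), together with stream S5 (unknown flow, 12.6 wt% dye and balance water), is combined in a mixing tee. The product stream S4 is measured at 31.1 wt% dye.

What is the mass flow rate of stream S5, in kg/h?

Let S5 be the unknown flow. Total out = 1510 + S5.
dye balance: 659.87 + 0.126·S5 = 0.311·(1510 + S5)
(0.126 − 0.311)·S5 = 0.311×1510 − 659.87 = -190.26
S5 = -190.26 / -0.185 = 1028.4 kg/h

1028 kg/h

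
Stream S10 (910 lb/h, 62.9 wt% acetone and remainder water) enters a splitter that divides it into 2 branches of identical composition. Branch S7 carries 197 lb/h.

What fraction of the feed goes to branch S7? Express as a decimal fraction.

0.216

Fraction to S7 = 197/910 = 0.2165.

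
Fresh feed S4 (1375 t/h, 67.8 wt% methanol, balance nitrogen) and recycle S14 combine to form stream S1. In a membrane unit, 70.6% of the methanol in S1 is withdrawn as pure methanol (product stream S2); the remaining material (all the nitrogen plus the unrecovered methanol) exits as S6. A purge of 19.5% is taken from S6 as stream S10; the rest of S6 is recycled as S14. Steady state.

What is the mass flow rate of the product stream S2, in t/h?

862.2 t/h

methanol in S1: m_A = 1375×0.678 + (1−0.195)·(1−0.706)·m_A, so m_A = 932.25/0.7633 = 1221.3 t/h.
Product S2 = 0.706×1221.3 = 862.23 t/h.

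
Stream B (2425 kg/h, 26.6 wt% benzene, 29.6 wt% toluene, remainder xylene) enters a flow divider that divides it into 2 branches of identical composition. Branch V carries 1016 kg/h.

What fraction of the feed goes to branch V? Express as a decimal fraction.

Fraction to V = 1016/2425 = 0.4190.

0.419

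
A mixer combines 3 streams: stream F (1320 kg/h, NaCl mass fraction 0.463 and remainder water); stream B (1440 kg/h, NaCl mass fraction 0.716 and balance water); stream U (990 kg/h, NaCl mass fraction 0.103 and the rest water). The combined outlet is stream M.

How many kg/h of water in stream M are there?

2006 kg/h

water out = water in = 1320×0.537 + 1440×0.284 + 990×0.897 = 2005.8 kg/h.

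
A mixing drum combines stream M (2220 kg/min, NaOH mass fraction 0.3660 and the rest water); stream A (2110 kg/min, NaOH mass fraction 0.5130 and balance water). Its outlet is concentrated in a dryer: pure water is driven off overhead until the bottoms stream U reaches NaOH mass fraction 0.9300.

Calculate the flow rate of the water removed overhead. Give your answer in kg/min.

2292 kg/min

NaOH entering = 2220×0.366 + 2110×0.513 = 1895 kg/min.
All NaOH reports to U, so U = 1895/0.930 = 2037.6 kg/min.
Total feed = 4330 kg/min; overhead = 4330 − 2037.6 = 2292.4 kg/min.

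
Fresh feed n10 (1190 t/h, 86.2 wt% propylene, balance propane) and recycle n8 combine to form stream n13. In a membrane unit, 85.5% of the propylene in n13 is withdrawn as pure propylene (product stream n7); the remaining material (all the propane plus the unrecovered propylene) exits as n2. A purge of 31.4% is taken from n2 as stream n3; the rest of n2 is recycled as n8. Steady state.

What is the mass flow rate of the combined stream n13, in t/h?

propane enters only via n10 and leaves only via the purge: 1190×0.138 = 0.314×(propane in n2), and the membrane unit passes all propane, so propane in n13 = propane in n2 = 522.99 t/h.
propylene in n13: m_A = 1190×0.862 + (1−0.314)·(1−0.855)·m_A, so m_A = 1025.8/0.9005 = 1139.1 t/h.
n13 = 1139.1 + 522.99 = 1662.1 t/h.

1662 t/h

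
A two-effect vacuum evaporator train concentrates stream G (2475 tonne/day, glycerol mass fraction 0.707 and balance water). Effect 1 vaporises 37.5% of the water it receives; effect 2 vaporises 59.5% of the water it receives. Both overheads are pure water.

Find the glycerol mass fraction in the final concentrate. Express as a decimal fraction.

water in feed = 2475×0.293 = 725.17 tonne/day.
After stage 1: water left = (1−0.375)×725.17 = 453.23; stream total = 2203.1 tonne/day.
After stage 2: water left = (1−0.595)×453.23 = 183.56; final concentrate = 1933.4 tonne/day.
glycerol fraction = 1749.8/1933.4 = 0.905.

0.905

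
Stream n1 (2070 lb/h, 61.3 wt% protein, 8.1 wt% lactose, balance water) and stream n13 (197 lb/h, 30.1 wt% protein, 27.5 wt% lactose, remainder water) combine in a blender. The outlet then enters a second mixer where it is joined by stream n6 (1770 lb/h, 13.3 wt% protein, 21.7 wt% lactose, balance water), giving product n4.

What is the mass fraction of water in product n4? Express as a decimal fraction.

Overall, product flow = 4037 lb/h.
water in = 2070×0.306 + 197×0.424 + 1770×0.650 = 1867.4 lb/h.
water fraction in n4 = 0.4626.

0.4626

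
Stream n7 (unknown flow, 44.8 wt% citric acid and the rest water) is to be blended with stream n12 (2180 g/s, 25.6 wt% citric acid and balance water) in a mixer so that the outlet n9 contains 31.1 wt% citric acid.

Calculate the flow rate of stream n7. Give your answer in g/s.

875.2 g/s

Let n7 be the unknown flow. Total out = 2180 + n7.
citric acid balance: 558.08 + 0.448·n7 = 0.311·(2180 + n7)
(0.448 − 0.311)·n7 = 0.311×2180 − 558.08 = 119.9
n7 = 119.9 / 0.137 = 875.18 g/s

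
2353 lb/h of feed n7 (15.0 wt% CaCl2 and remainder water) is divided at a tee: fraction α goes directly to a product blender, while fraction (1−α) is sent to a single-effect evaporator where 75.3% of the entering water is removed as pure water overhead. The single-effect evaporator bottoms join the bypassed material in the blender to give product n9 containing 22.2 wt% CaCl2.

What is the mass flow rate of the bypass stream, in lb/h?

1161 lb/h

All 2353×0.150 = 352.95 lb/h of CaCl2 reaches n9, so n9 = 352.95/0.222 = 1589.9 lb/h and vapour = 763.14 lb/h.
The evaporator receives (1−α)·2353 of feed at 0.850 water and removes 0.753 of that water:
0.753×0.850×(1−α)×2353 = 763.14
(1−α) = 763.14/1506 = 0.5067;  α = 0.4933.
Bypass flow = 0.4933×2353 = 1160.7 lb/h.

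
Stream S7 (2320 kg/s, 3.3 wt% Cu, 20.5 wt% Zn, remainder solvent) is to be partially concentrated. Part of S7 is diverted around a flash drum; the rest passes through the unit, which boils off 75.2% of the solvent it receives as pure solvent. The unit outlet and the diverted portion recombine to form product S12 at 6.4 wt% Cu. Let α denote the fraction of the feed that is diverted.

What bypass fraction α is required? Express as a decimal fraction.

All 2320×0.033 = 76.56 kg/s of Cu reaches S12, so S12 = 76.56/0.064 = 1196.2 kg/s and vapour = 1123.8 kg/s.
The evaporator receives (1−α)·2320 of feed at 0.762 solvent and removes 0.752 of that solvent:
0.752×0.762×(1−α)×2320 = 1123.8
(1−α) = 1123.8/1329.4 = 0.8453;  α = 0.1547.

0.155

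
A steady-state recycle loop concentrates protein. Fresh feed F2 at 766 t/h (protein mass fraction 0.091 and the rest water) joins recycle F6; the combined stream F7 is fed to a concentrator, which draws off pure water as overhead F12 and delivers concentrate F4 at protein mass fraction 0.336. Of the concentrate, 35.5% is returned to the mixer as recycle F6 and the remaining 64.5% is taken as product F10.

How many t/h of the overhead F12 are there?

Overall protein balance (none leaves overhead): protein in fresh feed = protein in product, i.e. 766×0.091 = (1−0.355)·F4·0.336.
F4 = 69.706/(0.336×0.645) = 321.64 t/h.
Recycle F6 = 0.355×321.64 = 114.18 t/h.
Combined feed F7 = 766 + 114.18 = 880.18 t/h.
Overhead F12 = F7 − F4 = 880.18 − 321.64 = 558.54 t/h.

558.5 t/h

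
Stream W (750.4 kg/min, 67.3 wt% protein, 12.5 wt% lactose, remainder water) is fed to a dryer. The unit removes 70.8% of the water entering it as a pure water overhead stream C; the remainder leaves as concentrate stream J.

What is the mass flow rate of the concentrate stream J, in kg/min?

water entering = 750.4×0.202 = 151.58 kg/min; overhead removed = 0.708×151.58 = 107.32 kg/min.
Concentrate = 750.4 − 107.32 = 643.08 kg/min.

643.1 kg/min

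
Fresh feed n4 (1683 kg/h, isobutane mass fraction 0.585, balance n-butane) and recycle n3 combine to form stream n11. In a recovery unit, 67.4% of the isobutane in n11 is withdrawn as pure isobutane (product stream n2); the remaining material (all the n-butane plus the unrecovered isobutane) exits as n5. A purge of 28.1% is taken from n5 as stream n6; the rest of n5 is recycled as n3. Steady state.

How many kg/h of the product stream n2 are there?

866.8 kg/h

isobutane in n11: m_A = 1683×0.585 + (1−0.281)·(1−0.674)·m_A, so m_A = 984.55/0.7656 = 1286 kg/h.
Product n2 = 0.674×1286 = 866.75 kg/h.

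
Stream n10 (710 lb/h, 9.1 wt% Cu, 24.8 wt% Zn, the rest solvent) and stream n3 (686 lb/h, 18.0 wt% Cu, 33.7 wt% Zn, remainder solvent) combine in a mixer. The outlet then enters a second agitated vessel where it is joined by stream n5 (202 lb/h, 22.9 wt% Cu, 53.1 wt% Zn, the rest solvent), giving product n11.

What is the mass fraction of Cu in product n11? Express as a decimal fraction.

0.1467

Overall, product flow = 1598 lb/h.
Cu in = 710×0.091 + 686×0.180 + 202×0.229 = 234.35 lb/h.
Cu fraction in n11 = 0.1467.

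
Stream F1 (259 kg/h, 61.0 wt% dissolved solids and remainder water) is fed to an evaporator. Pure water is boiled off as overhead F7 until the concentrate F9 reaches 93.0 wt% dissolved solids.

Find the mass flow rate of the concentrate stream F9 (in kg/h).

dissolved solids is conserved: 259×0.610 = 157.99 kg/h all reports to the concentrate.
Concentrate = 157.99/(target fraction) = 169.88 kg/h.

169.9 kg/h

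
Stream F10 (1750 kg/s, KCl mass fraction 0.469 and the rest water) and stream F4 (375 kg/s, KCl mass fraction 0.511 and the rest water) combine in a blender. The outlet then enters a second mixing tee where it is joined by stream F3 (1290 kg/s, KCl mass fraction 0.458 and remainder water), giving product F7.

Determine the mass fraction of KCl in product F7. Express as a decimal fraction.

0.469

Overall, product flow = 3415 kg/s.
KCl in = 1750×0.469 + 375×0.511 + 1290×0.458 = 1603.2 kg/s.
KCl fraction in F7 = 0.469.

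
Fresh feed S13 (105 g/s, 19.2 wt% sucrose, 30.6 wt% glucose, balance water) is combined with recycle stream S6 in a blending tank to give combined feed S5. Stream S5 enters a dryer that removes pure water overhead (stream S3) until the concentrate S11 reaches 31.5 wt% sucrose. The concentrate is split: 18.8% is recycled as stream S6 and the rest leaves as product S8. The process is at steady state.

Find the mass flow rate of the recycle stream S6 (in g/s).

14.82 g/s

Overall sucrose balance (none leaves overhead): sucrose in fresh feed = sucrose in product, i.e. 105×0.192 = (1−0.188)·S11·0.315.
S11 = 20.16/(0.315×0.812) = 78.818 g/s.
Recycle S6 = 0.188×78.818 = 14.818 g/s.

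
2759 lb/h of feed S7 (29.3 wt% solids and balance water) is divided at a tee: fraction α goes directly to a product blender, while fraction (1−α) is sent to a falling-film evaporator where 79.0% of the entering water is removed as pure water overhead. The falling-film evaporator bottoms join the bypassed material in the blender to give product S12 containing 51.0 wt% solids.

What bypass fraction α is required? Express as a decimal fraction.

All 2759×0.293 = 808.39 lb/h of solids reaches S12, so S12 = 808.39/0.510 = 1585.1 lb/h and vapour = 1173.9 lb/h.
The evaporator receives (1−α)·2759 of feed at 0.707 water and removes 0.790 of that water:
0.790×0.707×(1−α)×2759 = 1173.9
(1−α) = 1173.9/1541 = 0.7618;  α = 0.2382.

0.238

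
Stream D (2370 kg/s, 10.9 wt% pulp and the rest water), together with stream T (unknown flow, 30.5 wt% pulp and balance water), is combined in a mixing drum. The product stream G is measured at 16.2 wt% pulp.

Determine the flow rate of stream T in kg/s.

Let T be the unknown flow. Total out = 2370 + T.
pulp balance: 258.33 + 0.305·T = 0.162·(2370 + T)
(0.305 − 0.162)·T = 0.162×2370 − 258.33 = 125.61
T = 125.61 / 0.143 = 878.39 kg/s

878.4 kg/s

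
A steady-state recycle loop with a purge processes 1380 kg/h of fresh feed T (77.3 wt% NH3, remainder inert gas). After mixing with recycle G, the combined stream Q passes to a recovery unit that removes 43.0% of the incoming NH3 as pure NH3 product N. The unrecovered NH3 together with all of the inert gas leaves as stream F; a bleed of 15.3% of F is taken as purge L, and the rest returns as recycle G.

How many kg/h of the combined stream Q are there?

inert gas enters only via T and leaves only via the purge: 1380×0.227 = 0.153×(inert gas in F), and the recovery unit passes all inert gas, so inert gas in Q = inert gas in F = 2047.5 kg/h.
NH3 in Q: m_A = 1380×0.773 + (1−0.153)·(1−0.430)·m_A, so m_A = 1066.7/0.5172 = 2062.5 kg/h.
Q = 2062.5 + 2047.5 = 4109.9 kg/h.

4110 kg/h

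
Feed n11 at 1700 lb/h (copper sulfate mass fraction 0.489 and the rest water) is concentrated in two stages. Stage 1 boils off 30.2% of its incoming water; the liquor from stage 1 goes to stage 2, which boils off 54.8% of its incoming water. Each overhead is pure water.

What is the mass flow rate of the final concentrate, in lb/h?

1105 lb/h

water in feed = 1700×0.511 = 868.7 lb/h.
After stage 1: water left = (1−0.302)×868.7 = 606.35; stream total = 1437.7 lb/h.
After stage 2: water left = (1−0.548)×606.35 = 274.07; final concentrate = 1105.4 lb/h.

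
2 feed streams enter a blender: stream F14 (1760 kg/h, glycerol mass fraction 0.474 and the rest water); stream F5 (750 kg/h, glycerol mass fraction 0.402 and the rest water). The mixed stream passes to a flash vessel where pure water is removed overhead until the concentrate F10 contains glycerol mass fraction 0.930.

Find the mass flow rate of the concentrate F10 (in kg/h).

1221 kg/h

glycerol entering = 1760×0.474 + 750×0.402 = 1135.7 kg/h.
All glycerol reports to F10, so F10 = 1135.7/0.930 = 1221.2 kg/h.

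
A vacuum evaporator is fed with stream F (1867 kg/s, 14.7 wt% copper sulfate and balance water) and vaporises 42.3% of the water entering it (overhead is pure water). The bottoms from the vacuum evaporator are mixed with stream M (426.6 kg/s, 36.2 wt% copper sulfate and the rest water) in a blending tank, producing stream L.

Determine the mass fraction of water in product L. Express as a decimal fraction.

0.735

Vapour removed = 0.423×0.853×1867 = 673.65 kg/s; concentrate = 1193.4 kg/s.
water reaching the mixer = 918.9 (from concentrate) + 426.6×0.638 = 1191.1 kg/s.
Product flow = 1193.4 + 426.6 = 1620 kg/s; water fraction = 0.735.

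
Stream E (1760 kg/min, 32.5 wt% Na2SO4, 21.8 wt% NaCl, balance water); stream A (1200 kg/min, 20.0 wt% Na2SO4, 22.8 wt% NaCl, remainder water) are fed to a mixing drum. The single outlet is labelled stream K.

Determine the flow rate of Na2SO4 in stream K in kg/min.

Na2SO4 out = Na2SO4 in = 1760×0.325 + 1200×0.200 = 812 kg/min.

812 kg/min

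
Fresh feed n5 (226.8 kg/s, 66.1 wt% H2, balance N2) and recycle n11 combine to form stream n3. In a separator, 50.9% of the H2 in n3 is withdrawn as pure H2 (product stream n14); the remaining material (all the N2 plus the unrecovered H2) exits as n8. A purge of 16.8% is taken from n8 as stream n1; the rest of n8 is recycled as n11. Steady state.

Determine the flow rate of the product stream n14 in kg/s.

H2 in n3: m_A = 226.8×0.661 + (1−0.168)·(1−0.509)·m_A, so m_A = 149.91/0.5915 = 253.45 kg/s.
Product n14 = 0.509×253.45 = 129.01 kg/s.

129 kg/s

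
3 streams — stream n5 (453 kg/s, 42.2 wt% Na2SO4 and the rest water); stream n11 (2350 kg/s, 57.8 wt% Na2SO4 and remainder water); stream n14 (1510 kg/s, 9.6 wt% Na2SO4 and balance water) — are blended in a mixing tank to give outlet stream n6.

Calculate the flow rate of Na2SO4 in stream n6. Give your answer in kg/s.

1694 kg/s

Na2SO4 out = Na2SO4 in = 453×0.422 + 2350×0.578 + 1510×0.096 = 1694.4 kg/s.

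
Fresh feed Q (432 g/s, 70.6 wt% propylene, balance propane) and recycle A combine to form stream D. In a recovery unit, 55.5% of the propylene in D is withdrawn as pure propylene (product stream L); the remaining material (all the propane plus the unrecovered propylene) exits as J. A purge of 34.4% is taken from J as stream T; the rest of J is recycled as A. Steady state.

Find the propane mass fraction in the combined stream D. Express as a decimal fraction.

propane enters only via Q and leaves only via the purge: 432×0.294 = 0.344×(propane in J), and the recovery unit passes all propane, so propane in D = propane in J = 369.21 g/s.
propylene in D: m_A = 432×0.706 + (1−0.344)·(1−0.555)·m_A, so m_A = 304.99/0.7081 = 430.73 g/s.
D = 430.73 + 369.21 = 799.94 g/s.
propane fraction in D = 369.21/799.94 = 0.462.

0.462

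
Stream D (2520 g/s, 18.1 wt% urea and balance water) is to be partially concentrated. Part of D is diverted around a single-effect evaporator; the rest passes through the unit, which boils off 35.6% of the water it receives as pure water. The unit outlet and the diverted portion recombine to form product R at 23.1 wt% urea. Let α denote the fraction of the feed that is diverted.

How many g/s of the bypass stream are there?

649.2 g/s

All 2520×0.181 = 456.12 g/s of urea reaches R, so R = 456.12/0.231 = 1974.5 g/s and vapour = 545.45 g/s.
The evaporator receives (1−α)·2520 of feed at 0.819 water and removes 0.356 of that water:
0.356×0.819×(1−α)×2520 = 545.45
(1−α) = 545.45/734.74 = 0.7424;  α = 0.2576.
Bypass flow = 0.2576×2520 = 649.21 g/s.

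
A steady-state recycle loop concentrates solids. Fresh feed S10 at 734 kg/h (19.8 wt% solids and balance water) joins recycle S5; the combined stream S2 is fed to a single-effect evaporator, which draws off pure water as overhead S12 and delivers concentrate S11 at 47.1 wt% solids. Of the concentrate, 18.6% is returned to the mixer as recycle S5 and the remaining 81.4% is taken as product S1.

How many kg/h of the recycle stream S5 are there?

70.51 kg/h

Overall solids balance (none leaves overhead): solids in fresh feed = solids in product, i.e. 734×0.198 = (1−0.186)·S11·0.471.
S11 = 145.33/(0.471×0.814) = 379.07 kg/h.
Recycle S5 = 0.186×379.07 = 70.506 kg/h.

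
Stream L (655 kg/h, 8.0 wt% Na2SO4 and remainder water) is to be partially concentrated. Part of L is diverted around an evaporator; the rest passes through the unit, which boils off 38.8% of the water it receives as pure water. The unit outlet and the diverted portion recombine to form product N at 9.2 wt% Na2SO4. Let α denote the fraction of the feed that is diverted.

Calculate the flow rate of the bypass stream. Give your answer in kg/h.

All 655×0.080 = 52.4 kg/h of Na2SO4 reaches N, so N = 52.4/0.092 = 569.57 kg/h and vapour = 85.435 kg/h.
The evaporator receives (1−α)·655 of feed at 0.920 water and removes 0.388 of that water:
0.388×0.920×(1−α)×655 = 85.435
(1−α) = 85.435/233.81 = 0.3654;  α = 0.6346.
Bypass flow = 0.6346×655 = 415.66 kg/h.

415.7 kg/h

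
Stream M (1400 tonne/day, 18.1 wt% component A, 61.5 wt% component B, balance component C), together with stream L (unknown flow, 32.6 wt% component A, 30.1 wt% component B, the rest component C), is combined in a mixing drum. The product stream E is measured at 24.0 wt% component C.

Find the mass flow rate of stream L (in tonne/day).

378.9 tonne/day

Let L be the unknown flow. Total out = 1400 + L.
component C balance: 285.6 + 0.373·L = 0.240·(1400 + L)
(0.373 − 0.240)·L = 0.240×1400 − 285.6 = 50.4
L = 50.4 / 0.133 = 378.95 tonne/day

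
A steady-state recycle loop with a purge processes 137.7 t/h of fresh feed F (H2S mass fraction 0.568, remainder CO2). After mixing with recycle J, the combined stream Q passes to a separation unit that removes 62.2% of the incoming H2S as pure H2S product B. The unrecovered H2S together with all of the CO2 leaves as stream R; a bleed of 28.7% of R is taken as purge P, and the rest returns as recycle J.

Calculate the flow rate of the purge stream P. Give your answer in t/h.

71.1 t/h

CO2 enters only via F and leaves only via the purge: 137.7×0.432 = 0.287×(CO2 in R), and the separation unit passes all CO2, so CO2 in Q = CO2 in R = 207.27 t/h.
H2S in Q: m_A = 137.7×0.568 + (1−0.287)·(1−0.622)·m_A, so m_A = 78.214/0.7305 = 107.07 t/h.
R = (1−0.622)×107.07 + 207.27 = 247.74 t/h.
Purge P = 0.287×247.74 = 71.102 t/h.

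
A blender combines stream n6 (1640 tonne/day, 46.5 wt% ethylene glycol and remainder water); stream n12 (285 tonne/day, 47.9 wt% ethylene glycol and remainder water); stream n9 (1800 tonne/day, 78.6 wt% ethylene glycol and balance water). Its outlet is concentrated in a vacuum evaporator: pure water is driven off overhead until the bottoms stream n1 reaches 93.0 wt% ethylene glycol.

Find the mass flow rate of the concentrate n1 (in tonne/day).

2488 tonne/day

ethylene glycol entering = 1640×0.465 + 285×0.479 + 1800×0.786 = 2313.9 tonne/day.
All ethylene glycol reports to n1, so n1 = 2313.9/0.930 = 2488.1 tonne/day.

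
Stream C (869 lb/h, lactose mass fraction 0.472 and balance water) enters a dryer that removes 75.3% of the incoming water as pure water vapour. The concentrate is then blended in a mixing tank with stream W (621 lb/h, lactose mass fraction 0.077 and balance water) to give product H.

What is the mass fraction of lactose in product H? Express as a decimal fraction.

Vapour removed = 0.753×0.528×869 = 345.5 lb/h; concentrate = 523.5 lb/h.
lactose reaching the mixer = 410.17 (from concentrate) + 621×0.077 = 457.99 lb/h.
Product flow = 523.5 + 621 = 1144.5 lb/h; lactose fraction = 0.400.

0.400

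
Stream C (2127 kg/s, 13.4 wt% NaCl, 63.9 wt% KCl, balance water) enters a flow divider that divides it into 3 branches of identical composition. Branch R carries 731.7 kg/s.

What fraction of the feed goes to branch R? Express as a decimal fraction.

Fraction to R = 731.7/2127 = 0.3440.

0.344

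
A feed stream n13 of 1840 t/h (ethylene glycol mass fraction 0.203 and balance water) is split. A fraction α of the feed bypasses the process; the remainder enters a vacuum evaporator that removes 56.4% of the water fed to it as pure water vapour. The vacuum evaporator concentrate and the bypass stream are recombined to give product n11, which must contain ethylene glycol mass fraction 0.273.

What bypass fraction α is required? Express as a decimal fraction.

0.430

All 1840×0.203 = 373.52 t/h of ethylene glycol reaches n11, so n11 = 373.52/0.273 = 1368.2 t/h and vapour = 471.79 t/h.
The evaporator receives (1−α)·1840 of feed at 0.797 water and removes 0.564 of that water:
0.564×0.797×(1−α)×1840 = 471.79
(1−α) = 471.79/827.09 = 0.5704;  α = 0.4296.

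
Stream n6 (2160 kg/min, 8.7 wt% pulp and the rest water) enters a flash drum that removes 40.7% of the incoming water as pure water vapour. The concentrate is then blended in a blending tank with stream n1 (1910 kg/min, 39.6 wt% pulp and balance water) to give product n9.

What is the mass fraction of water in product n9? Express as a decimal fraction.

Vapour removed = 0.407×0.913×2160 = 802.64 kg/min; concentrate = 1357.4 kg/min.
water reaching the mixer = 1169.4 (from concentrate) + 1910×0.604 = 2323.1 kg/min.
Product flow = 1357.4 + 1910 = 3267.4 kg/min; water fraction = 0.7110.

0.7110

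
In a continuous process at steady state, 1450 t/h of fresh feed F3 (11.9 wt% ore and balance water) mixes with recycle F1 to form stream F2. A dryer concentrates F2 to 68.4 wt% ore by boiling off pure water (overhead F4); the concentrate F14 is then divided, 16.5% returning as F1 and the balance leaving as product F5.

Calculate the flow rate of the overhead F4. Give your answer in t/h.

Overall ore balance (none leaves overhead): ore in fresh feed = ore in product, i.e. 1450×0.119 = (1−0.165)·F14·0.684.
F14 = 172.55/(0.684×0.835) = 302.12 t/h.
Recycle F1 = 0.165×302.12 = 49.849 t/h.
Combined feed F2 = 1450 + 49.849 = 1499.8 t/h.
Overhead F4 = F2 − F14 = 1499.8 − 302.12 = 1197.7 t/h.

1198 t/h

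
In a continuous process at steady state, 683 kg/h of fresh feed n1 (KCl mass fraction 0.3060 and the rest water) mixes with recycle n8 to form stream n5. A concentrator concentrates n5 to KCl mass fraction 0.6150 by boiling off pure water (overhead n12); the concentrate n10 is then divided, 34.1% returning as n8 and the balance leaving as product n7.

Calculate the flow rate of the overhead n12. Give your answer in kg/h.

343.2 kg/h

Overall KCl balance (none leaves overhead): KCl in fresh feed = KCl in product, i.e. 683×0.306 = (1−0.341)·n10·0.615.
n10 = 209/(0.615×0.659) = 515.68 kg/h.
Recycle n8 = 0.341×515.68 = 175.85 kg/h.
Combined feed n5 = 683 + 175.85 = 858.85 kg/h.
Overhead n12 = n5 − n10 = 858.85 − 515.68 = 343.17 kg/h.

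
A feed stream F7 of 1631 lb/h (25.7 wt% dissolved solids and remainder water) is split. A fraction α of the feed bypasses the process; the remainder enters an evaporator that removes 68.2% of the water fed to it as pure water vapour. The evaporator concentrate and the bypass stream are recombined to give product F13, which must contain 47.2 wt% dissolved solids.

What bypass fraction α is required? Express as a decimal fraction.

All 1631×0.257 = 419.17 lb/h of dissolved solids reaches F13, so F13 = 419.17/0.472 = 888.07 lb/h and vapour = 742.93 lb/h.
The evaporator receives (1−α)·1631 of feed at 0.743 water and removes 0.682 of that water:
0.682×0.743×(1−α)×1631 = 742.93
(1−α) = 742.93/826.47 = 0.8989;  α = 0.1011.

0.101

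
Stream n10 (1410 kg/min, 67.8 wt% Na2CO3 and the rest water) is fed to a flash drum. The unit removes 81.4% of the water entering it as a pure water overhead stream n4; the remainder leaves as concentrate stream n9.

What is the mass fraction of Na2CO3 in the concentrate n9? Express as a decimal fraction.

Na2CO3 is not removed: 1410×0.678 = 955.98 kg/min of Na2CO3 enters n9.
water entering = 1410×0.322 = 454.02 kg/min; overhead removed = 0.814×454.02 = 369.57 kg/min.
Concentrate = 1410 − 369.57 = 1040.4 kg/min.
Mass fraction = 955.98/1040.4 = 0.9188.

0.9188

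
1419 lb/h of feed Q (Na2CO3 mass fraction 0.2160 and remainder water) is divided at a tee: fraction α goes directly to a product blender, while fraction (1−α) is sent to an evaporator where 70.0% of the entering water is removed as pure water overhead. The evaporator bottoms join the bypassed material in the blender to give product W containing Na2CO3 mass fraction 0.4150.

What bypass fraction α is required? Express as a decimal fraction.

0.126

All 1419×0.216 = 306.5 lb/h of Na2CO3 reaches W, so W = 306.5/0.415 = 738.56 lb/h and vapour = 680.44 lb/h.
The evaporator receives (1−α)·1419 of feed at 0.784 water and removes 0.700 of that water:
0.700×0.784×(1−α)×1419 = 680.44
(1−α) = 680.44/778.75 = 0.8738;  α = 0.1262.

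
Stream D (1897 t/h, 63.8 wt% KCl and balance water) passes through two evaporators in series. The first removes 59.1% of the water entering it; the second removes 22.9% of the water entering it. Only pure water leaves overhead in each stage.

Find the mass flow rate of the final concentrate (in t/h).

water in feed = 1897×0.362 = 686.71 t/h.
After stage 1: water left = (1−0.591)×686.71 = 280.87; stream total = 1491.2 t/h.
After stage 2: water left = (1−0.229)×280.87 = 216.55; final concentrate = 1426.8 t/h.

1427 t/h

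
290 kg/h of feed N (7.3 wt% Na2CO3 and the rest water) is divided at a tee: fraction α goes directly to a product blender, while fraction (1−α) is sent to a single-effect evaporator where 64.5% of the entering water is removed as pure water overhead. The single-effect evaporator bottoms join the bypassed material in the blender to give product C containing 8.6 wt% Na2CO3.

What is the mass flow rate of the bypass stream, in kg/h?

216.7 kg/h

All 290×0.073 = 21.17 kg/h of Na2CO3 reaches C, so C = 21.17/0.086 = 246.16 kg/h and vapour = 43.837 kg/h.
The evaporator receives (1−α)·290 of feed at 0.927 water and removes 0.645 of that water:
0.645×0.927×(1−α)×290 = 43.837
(1−α) = 43.837/173.4 = 0.2528;  α = 0.7472.
Bypass flow = 0.7472×290 = 216.68 kg/h.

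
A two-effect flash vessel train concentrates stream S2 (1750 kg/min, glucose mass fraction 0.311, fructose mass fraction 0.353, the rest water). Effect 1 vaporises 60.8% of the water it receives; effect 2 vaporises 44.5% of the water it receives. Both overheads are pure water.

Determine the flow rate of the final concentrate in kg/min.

1290 kg/min

water in feed = 1750×0.336 = 588 kg/min.
After stage 1: water left = (1−0.608)×588 = 230.5; stream total = 1392.5 kg/min.
After stage 2: water left = (1−0.445)×230.5 = 127.93; final concentrate = 1289.9 kg/min.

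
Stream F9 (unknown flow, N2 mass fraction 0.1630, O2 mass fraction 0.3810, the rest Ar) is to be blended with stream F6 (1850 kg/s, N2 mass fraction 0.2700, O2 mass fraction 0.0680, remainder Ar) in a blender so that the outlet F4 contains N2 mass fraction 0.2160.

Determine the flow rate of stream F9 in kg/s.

1885 kg/s

Let F9 be the unknown flow. Total out = 1850 + F9.
N2 balance: 499.5 + 0.163·F9 = 0.216·(1850 + F9)
(0.163 − 0.216)·F9 = 0.216×1850 − 499.5 = -99.9
F9 = -99.9 / -0.053 = 1884.9 kg/s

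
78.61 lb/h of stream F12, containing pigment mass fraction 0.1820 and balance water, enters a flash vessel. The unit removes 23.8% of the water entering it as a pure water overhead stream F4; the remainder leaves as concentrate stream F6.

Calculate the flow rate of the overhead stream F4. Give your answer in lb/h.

15.3 lb/h

water entering = 78.61×0.818 = 64.303 lb/h; overhead removed = 0.238×64.303 = 15.304 lb/h.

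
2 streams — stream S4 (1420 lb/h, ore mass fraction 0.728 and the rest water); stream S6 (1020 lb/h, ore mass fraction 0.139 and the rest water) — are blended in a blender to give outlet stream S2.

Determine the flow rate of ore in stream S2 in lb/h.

ore out = ore in = 1420×0.728 + 1020×0.139 = 1175.5 lb/h.

1176 lb/h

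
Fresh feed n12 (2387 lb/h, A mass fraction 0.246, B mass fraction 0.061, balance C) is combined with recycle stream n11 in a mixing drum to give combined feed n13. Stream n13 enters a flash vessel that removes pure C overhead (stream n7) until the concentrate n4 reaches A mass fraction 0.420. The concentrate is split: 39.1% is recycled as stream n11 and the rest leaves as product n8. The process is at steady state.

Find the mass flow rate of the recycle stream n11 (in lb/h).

897.6 lb/h

Overall A balance (none leaves overhead): A in fresh feed = A in product, i.e. 2387×0.246 = (1−0.391)·n4·0.420.
n4 = 587.2/(0.420×0.609) = 2295.7 lb/h.
Recycle n11 = 0.391×2295.7 = 897.63 lb/h.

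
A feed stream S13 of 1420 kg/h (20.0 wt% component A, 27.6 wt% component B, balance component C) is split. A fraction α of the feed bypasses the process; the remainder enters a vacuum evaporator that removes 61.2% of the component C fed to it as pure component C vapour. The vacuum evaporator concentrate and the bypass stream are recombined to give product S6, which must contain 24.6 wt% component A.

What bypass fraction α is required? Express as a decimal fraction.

All 1420×0.200 = 284 kg/h of component A reaches S6, so S6 = 284/0.246 = 1154.5 kg/h and vapour = 265.53 kg/h.
The evaporator receives (1−α)·1420 of feed at 0.524 component C and removes 0.612 of that component C:
0.612×0.524×(1−α)×1420 = 265.53
(1−α) = 265.53/455.38 = 0.5831;  α = 0.4169.

0.417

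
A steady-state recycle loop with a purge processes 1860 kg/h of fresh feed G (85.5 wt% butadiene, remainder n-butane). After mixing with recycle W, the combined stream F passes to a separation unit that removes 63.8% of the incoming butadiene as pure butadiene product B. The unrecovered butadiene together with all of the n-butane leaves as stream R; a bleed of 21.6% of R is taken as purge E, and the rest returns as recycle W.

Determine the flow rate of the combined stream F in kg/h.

n-butane enters only via G and leaves only via the purge: 1860×0.145 = 0.216×(n-butane in R), and the separation unit passes all n-butane, so n-butane in F = n-butane in R = 1248.6 kg/h.
butadiene in F: m_A = 1860×0.855 + (1−0.216)·(1−0.638)·m_A, so m_A = 1590.3/0.7162 = 2220.5 kg/h.
F = 2220.5 + 1248.6 = 3469.1 kg/h.

3469 kg/h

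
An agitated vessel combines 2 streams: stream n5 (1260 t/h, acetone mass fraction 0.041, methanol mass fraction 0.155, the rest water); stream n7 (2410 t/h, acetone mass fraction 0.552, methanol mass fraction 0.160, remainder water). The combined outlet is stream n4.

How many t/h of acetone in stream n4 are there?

1382 t/h

acetone out = acetone in = 1260×0.041 + 2410×0.552 = 1382 t/h.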